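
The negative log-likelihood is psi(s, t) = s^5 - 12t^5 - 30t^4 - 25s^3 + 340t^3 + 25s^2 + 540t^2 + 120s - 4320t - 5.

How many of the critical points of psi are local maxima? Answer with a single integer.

psi separates as a function of s plus a function of t, so ∇psi=0 decouples.
∂psi/∂s = 5(s - 3)(s - 2)(s + 1)(s + 4) = 0 at s ∈ {-4, -1, 2, 3}; ∂psi/∂t = -60(t - 3)(t - 2)(t + 3)(t + 4) = 0 at t ∈ {-4, -3, 2, 3}.
The Hessian is diagonal: diag(psi_ss, psi_tt). Second derivatives: psi_ss(-4)=-630, psi_ss(-1)=180, psi_ss(2)=-90, psi_ss(3)=140; psi_tt(-4)=2520, psi_tt(-3)=-1800, psi_tt(2)=1800, psi_tt(3)=-2520.
Local maxima occur where both diagonal entries negative: (-4, -3), (-4, 3), (2, -3), (2, 3). Count: 4.

4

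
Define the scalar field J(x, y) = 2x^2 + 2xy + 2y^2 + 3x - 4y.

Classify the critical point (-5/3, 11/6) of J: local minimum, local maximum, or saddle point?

The Hessian of J is constant: H = [[4, 2], [2, 4]].
det(H) = 4·4 − 2² = 12.
det(H) > 0 and tr(H) = 8 > 0, so H is positive definite and the point is a local minimum.

local minimum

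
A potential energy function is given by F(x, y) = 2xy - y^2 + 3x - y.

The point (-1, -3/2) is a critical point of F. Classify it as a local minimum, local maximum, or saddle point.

saddle point

The Hessian of F is constant: H = [[0, 2], [2, -2]].
det(H) = 0·(-2) − 2² = -4.
Since det(H) < 0, H is indefinite and the critical point is a saddle point.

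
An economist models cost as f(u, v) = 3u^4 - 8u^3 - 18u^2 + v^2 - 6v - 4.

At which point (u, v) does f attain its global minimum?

(3, 3)

f(u,v) separates as P(u) + Q(v) − 4, so its minimum is min P + min Q − 4.
P'(u) = 12u(u - 3)(u + 1) vanishes at u ∈ {-1, 0, 3}; Q'(v) = 2v - 6 vanishes at v ∈ {3}.
Local minima of P (where P''>0): P(-1)=-7, P(3)=-135. Local minima of Q: Q(3)=-9.
So the global minimum of f is P(3) + Q(3) − 4 = -135 − 9 − 4 = -148, attained at (3, 3).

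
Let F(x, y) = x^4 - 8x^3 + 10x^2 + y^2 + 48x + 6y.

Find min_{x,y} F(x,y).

F(x,y) separates as P(x) + Q(y), so its minimum is min P + min Q.
P'(x) = 4(x - 4)(x - 3)(x + 1) vanishes at x ∈ {-1, 3, 4}; Q'(y) = 2y + 6 vanishes at y ∈ {-3}.
Local minima of P (where P''>0): P(-1)=-29, P(4)=96. Local minima of Q: Q(-3)=-9.
So the global minimum of F is P(-1) + Q(-3) = -29 − 9 = -38, attained at (-1, -3).

-38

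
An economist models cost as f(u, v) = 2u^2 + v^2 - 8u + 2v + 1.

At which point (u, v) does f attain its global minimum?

(2, -1)

f(u,v) separates as P(u) + Q(v) + 1, so its minimum is min P + min Q + 1.
P'(u) = 4u - 8 vanishes at u ∈ {2}; Q'(v) = 2v + 2 vanishes at v ∈ {-1}.
Local minima of P (where P''>0): P(2)=-8. Local minima of Q: Q(-1)=-1.
So the global minimum of f is P(2) + Q(-1) + 1 = -8 − 1 + 1 = -8, attained at (2, -1).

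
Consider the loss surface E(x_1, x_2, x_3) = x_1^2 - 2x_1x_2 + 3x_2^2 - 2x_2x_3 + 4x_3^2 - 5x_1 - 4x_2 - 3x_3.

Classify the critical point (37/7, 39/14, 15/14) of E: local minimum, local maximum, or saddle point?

local minimum

The Hessian is constant: H = [[2, -2, 0], [-2, 6, -2], [0, -2, 8]].
Leading principal minors: Δ₁ = 2, Δ₂ = 8, Δ₃ = 56.
All leading minors are positive, so H is positive definite: a local minimum.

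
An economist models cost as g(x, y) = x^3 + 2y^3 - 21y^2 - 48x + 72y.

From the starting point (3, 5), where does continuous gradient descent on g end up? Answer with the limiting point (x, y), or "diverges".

g is separable, so gradient descent decouples: x follows -∂g/∂x, y follows -∂g/∂y.
∂g/∂x = 3(x - 4)(x + 4); at x=3 this is -21, so x increases.
∂g/∂y = 6(y - 4)(y - 3); at y=5 this is 12, so y decreases.
x converges to its nearest critical value 4 (a local min of the x-part); y converges to 4. The iterate converges to (4, 4).

(4, 4)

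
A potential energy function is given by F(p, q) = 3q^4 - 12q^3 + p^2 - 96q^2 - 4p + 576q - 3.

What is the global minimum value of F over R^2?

-2311

F(p,q) separates as A(p) + B(q) − 3, so its minimum is min A + min B − 3.
A'(p) = 2p - 4 vanishes at p ∈ {2}; B'(q) = 12(q - 4)(q - 3)(q + 4) vanishes at q ∈ {-4, 3, 4}.
Local minima of A (where A''>0): A(2)=-4. Local minima of B: B(-4)=-2304, B(4)=768.
So the global minimum of F is A(2) + B(-4) − 3 = -4 − 2304 − 3 = -2311, attained at (2, -4).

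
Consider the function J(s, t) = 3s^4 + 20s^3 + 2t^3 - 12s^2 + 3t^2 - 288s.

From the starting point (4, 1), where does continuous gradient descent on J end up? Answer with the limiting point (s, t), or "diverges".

(2, 0)

J is separable, so gradient descent decouples: s follows -∂J/∂s, t follows -∂J/∂t.
∂J/∂s = 12(s - 2)(s + 3)(s + 4); at s=4 this is 1344, so s decreases.
∂J/∂t = 6t(t + 1); at t=1 this is 12, so t decreases.
s converges to its nearest critical value 2 (a local min of the s-part); t converges to 0. The iterate converges to (2, 0).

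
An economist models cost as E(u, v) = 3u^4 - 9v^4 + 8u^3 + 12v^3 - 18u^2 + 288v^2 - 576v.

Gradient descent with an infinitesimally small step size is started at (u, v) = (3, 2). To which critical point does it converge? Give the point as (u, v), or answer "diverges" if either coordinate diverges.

E is separable, so gradient descent decouples: u follows -∂E/∂u, v follows -∂E/∂v.
∂E/∂u = 12u(u - 1)(u + 3); at u=3 this is 432, so u decreases.
∂E/∂v = -36(v - 4)(v - 1)(v + 4); at v=2 this is 432, so v decreases.
u converges to its nearest critical value 1 (a local min of the u-part); v converges to 1. The iterate converges to (1, 1).

(1, 1)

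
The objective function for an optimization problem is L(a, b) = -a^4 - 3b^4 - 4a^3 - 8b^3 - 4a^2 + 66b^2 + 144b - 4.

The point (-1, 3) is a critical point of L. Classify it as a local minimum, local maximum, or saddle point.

saddle point

The mixed partial ∂²L/∂a∂b is 0, so the Hessian at any point is diag(L_aa, L_bb) = diag(-4(3a^2 + 6a + 2), 12(-3b^2 - 4b + 11)).
At (-1, 3): H = diag(4, -336).
The eigenvalues have opposite signs, so H is indefinite: a saddle point.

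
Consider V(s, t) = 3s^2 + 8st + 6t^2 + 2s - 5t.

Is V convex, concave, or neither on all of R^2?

convex

V is quadratic, so its Hessian is the constant matrix H = [[6, 8], [8, 12]].
det(H) = 8, tr(H) = 18.
det(H) > 0 and tr(H) > 0, so H is positive definite everywhere: convex.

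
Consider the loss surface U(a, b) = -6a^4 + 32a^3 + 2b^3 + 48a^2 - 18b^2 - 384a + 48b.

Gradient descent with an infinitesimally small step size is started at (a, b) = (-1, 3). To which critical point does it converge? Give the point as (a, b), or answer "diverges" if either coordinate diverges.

U is separable, so gradient descent decouples: a follows -∂U/∂a, b follows -∂U/∂b.
∂U/∂a = -24(a - 4)(a - 2)(a + 2); at a=-1 this is -360, so a increases.
∂U/∂b = 6(b - 4)(b - 2); at b=3 this is -6, so b increases.
a converges to its nearest critical value 2 (a local min of the a-part); b converges to 4. The iterate converges to (2, 4).

(2, 4)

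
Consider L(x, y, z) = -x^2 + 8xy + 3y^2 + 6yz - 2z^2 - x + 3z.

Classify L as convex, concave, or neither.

L is quadratic, so its Hessian is the constant matrix H = [[-2, 8, 0], [8, 6, 6], [0, 6, -4]].
Leading principal minors: -2, -76, 376.
Neither pattern holds ⇒ H is indefinite ⇒ neither convex nor concave.

neither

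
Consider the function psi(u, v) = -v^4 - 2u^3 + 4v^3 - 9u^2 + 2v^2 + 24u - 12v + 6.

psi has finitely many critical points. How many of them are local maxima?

psi separates as a function of u plus a function of v, so ∇psi=0 decouples.
∂psi/∂u = -6(u - 1)(u + 4) = 0 at u ∈ {-4, 1}; ∂psi/∂v = -4(v - 3)(v - 1)(v + 1) = 0 at v ∈ {-1, 1, 3}.
The Hessian is diagonal: diag(psi_uu, psi_vv). Second derivatives: psi_uu(-4)=30, psi_uu(1)=-30; psi_vv(-1)=-32, psi_vv(1)=16, psi_vv(3)=-32.
Local maxima occur where both diagonal entries negative: (1, -1), (1, 3). Count: 2.

2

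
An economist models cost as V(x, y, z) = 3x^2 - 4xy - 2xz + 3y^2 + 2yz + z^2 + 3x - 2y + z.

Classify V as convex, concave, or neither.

convex

V is quadratic, so its Hessian is the constant matrix H = [[6, -4, -2], [-4, 6, 2], [-2, 2, 2]].
Leading principal minors: 6, 20, 24.
All positive ⇒ H ≻ 0 ⇒ convex.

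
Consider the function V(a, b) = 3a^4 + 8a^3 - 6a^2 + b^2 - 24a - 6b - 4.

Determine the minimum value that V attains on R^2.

-32

V(a,b) separates as P(a) + Q(b) − 4, so its minimum is min P + min Q − 4.
P'(a) = 12(a - 1)(a + 1)(a + 2) vanishes at a ∈ {-2, -1, 1}; Q'(b) = 2b - 6 vanishes at b ∈ {3}.
Local minima of P (where P''>0): P(-2)=8, P(1)=-19. Local minima of Q: Q(3)=-9.
So the global minimum of V is P(1) + Q(3) − 4 = -19 − 9 − 4 = -32, attained at (1, 3).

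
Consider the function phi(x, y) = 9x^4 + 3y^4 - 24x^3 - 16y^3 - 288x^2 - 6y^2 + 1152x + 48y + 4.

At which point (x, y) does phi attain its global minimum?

phi(x,y) separates as P(x) + Q(y) + 4, so its minimum is min P + min Q + 4.
P'(x) = 36(x - 4)(x - 2)(x + 4) vanishes at x ∈ {-4, 2, 4}; Q'(y) = 12(y - 4)(y - 1)(y + 1) vanishes at y ∈ {-1, 1, 4}.
Local minima of P (where P''>0): P(-4)=-5376, P(4)=768. Local minima of Q: Q(-1)=-35, Q(4)=-160.
So the global minimum of phi is P(-4) + Q(4) + 4 = -5376 − 160 + 4 = -5532, attained at (-4, 4).

(-4, 4)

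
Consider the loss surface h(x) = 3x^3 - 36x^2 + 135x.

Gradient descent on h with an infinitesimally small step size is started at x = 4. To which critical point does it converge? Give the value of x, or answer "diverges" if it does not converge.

h'(x) = 9(x - 5)(x - 3), so h'(4) = -9.
Gradient descent moves in the -h' direction, i.e. x is increasing.
The nearest critical point in that direction is x = 5, where h'' = 18 > 0 (a local minimum). The iterate converges there.

5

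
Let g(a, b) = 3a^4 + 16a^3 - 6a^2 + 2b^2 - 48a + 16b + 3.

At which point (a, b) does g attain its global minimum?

(-4, -4)

g(a,b) separates as P(a) + Q(b) + 3, so its minimum is min P + min Q + 3.
P'(a) = 12(a - 1)(a + 1)(a + 4) vanishes at a ∈ {-4, -1, 1}; Q'(b) = 4b + 16 vanishes at b ∈ {-4}.
Local minima of P (where P''>0): P(-4)=-160, P(1)=-35. Local minima of Q: Q(-4)=-32.
So the global minimum of g is P(-4) + Q(-4) + 3 = -160 − 32 + 3 = -189, attained at (-4, -4).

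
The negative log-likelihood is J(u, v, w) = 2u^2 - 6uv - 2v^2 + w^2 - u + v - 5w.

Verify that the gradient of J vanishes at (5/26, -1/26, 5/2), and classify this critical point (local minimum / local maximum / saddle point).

saddle point

∇J = (4u - 6v - 1, -6u - 4v + 1, 2w - 5); substituting (5/26, -1/26, 5/2) gives ∇J = (0, 0, 0), so (5/26, -1/26, 5/2) is indeed a critical point.
The Hessian is constant: H = [[4, -6, 0], [-6, -4, 0], [0, 0, 2]].
Leading principal minors: Δ₁ = 4, Δ₂ = -52, Δ₃ = -104.
The minors fit neither the all-positive nor the alternating-sign pattern, so H is indefinite: a saddle point.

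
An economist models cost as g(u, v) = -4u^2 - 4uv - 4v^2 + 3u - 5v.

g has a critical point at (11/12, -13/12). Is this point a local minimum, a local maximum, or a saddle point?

The Hessian of g is constant: H = [[-8, -4], [-4, -8]].
det(H) = (-8)·(-8) − (-4)² = 48.
det(H) > 0 and tr(H) = -16 < 0, so H is negative definite and the point is a local maximum.

local maximum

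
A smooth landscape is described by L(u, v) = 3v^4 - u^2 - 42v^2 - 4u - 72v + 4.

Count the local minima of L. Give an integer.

L separates as a function of u plus a function of v, so ∇L=0 decouples.
∂L/∂u = -2(u + 2) = 0 at u ∈ {-2}; ∂L/∂v = 12(v - 3)(v + 1)(v + 2) = 0 at v ∈ {-2, -1, 3}.
The Hessian is diagonal: diag(L_uu, L_vv). Second derivatives: L_uu(-2)=-2; L_vv(-2)=60, L_vv(-1)=-48, L_vv(3)=240.
Local minima occur where both diagonal entries positive: none. Count: 0.

0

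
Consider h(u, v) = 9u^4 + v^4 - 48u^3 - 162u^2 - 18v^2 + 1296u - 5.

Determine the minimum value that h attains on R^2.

h(u,v) separates as P(u) + Q(v) − 5, so its minimum is min P + min Q − 5.
P'(u) = 36(u - 4)(u - 3)(u + 3) vanishes at u ∈ {-3, 3, 4}; Q'(v) = 4v(v - 3)(v + 3) vanishes at v ∈ {-3, 0, 3}.
Local minima of P (where P''>0): P(-3)=-3321, P(4)=1824. Local minima of Q: Q(-3)=-81, Q(3)=-81.
So the global minimum of h is P(-3) + Q(-3) − 5 = -3321 − 81 − 5 = -3407, attained at (-3, -3).

-3407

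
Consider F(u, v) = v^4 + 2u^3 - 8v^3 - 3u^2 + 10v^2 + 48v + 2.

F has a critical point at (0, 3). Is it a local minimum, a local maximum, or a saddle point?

local maximum

The mixed partial ∂²F/∂u∂v is 0, so the Hessian at any point is diag(F_uu, F_vv) = diag(6(2u - 1), 4(3v^2 - 12v + 5)).
At (0, 3): H = diag(-6, -16).
Both eigenvalues are negative, so H is negative definite: a local maximum.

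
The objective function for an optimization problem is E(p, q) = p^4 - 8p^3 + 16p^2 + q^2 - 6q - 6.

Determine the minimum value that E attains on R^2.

-15

E(p,q) separates as A(p) + B(q) − 6, so its minimum is min A + min B − 6.
A'(p) = 4p(p - 4)(p - 2) vanishes at p ∈ {0, 2, 4}; B'(q) = 2q - 6 vanishes at q ∈ {3}.
Local minima of A (where A''>0): A(0)=0, A(4)=0. Local minima of B: B(3)=-9.
So the global minimum of E is A(0) + B(3) − 6 = 0 − 9 − 6 = -15, attained at (0, 3).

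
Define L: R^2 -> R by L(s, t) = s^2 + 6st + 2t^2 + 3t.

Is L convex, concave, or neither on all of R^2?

L is quadratic, so its Hessian is the constant matrix H = [[2, 6], [6, 4]].
det(H) = -28, tr(H) = 6.
det(H) < 0, so H is indefinite: neither convex nor concave.

neither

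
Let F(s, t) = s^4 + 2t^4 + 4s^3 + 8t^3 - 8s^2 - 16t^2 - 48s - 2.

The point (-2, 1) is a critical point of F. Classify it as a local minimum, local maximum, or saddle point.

The mixed partial ∂²F/∂s∂t is 0, so the Hessian at any point is diag(F_ss, F_tt) = diag(4(3s^2 + 6s - 4), 8(3t^2 + 6t - 4)).
At (-2, 1): H = diag(-16, 40).
The eigenvalues have opposite signs, so H is indefinite: a saddle point.

saddle point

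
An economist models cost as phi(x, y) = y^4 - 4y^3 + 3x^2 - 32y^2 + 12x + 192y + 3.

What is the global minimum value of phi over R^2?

-777

phi(x,y) separates as P(x) + Q(y) + 3, so its minimum is min P + min Q + 3.
P'(x) = 6x + 12 vanishes at x ∈ {-2}; Q'(y) = 4(y - 4)(y - 3)(y + 4) vanishes at y ∈ {-4, 3, 4}.
Local minima of P (where P''>0): P(-2)=-12. Local minima of Q: Q(-4)=-768, Q(4)=256.
So the global minimum of phi is P(-2) + Q(-4) + 3 = -12 − 768 + 3 = -777, attained at (-2, -4).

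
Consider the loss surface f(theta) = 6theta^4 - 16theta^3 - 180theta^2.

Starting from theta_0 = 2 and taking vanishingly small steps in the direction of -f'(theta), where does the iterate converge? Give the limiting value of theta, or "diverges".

5

f'(theta) = 24theta(theta - 5)(theta + 3), so f'(2) = -720.
Gradient descent moves in the -f' direction, i.e. theta is increasing.
The nearest critical point in that direction is theta = 5, where f'' = 960 > 0 (a local minimum). The iterate converges there.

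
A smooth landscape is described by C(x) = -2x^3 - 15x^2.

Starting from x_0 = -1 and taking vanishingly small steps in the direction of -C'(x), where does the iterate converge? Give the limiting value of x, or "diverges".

C'(x) = -6x(x + 5), so C'(-1) = 24.
Gradient descent moves in the -C' direction, i.e. x is decreasing.
The nearest critical point in that direction is x = -5, where C'' = 30 > 0 (a local minimum). The iterate converges there.

-5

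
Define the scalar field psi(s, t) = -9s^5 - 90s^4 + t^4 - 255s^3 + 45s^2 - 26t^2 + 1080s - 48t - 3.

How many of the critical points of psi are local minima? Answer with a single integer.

psi separates as a function of s plus a function of t, so ∇psi=0 decouples.
∂psi/∂s = -45(s - 1)(s + 2)(s + 3)(s + 4) = 0 at s ∈ {-4, -3, -2, 1}; ∂psi/∂t = 4(t - 4)(t + 1)(t + 3) = 0 at t ∈ {-3, -1, 4}.
The Hessian is diagonal: diag(psi_ss, psi_tt). Second derivatives: psi_ss(-4)=450, psi_ss(-3)=-180, psi_ss(-2)=270, psi_ss(1)=-2700; psi_tt(-3)=56, psi_tt(-1)=-40, psi_tt(4)=140.
Local minima occur where both diagonal entries positive: (-4, -3), (-4, 4), (-2, -3), (-2, 4). Count: 4.

4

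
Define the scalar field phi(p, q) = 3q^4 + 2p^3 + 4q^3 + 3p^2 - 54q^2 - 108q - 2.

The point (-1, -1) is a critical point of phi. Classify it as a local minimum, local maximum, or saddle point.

The mixed partial ∂²phi/∂p∂q is 0, so the Hessian at any point is diag(phi_pp, phi_qq) = diag(6(2p + 1), 12(3q^2 + 2q - 9)).
At (-1, -1): H = diag(-6, -96).
Both eigenvalues are negative, so H is negative definite: a local maximum.

local maximum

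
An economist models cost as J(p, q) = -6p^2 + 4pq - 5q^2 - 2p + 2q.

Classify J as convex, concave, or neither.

concave

J is quadratic, so its Hessian is the constant matrix H = [[-12, 4], [4, -10]].
det(H) = 104, tr(H) = -22.
det(H) > 0 and tr(H) < 0, so H is negative definite everywhere: concave.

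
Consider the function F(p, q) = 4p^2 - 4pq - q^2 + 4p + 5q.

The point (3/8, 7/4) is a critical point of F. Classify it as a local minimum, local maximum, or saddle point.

saddle point

The Hessian of F is constant: H = [[8, -4], [-4, -2]].
det(H) = 8·(-2) − (-4)² = -32.
Since det(H) < 0, H is indefinite and the critical point is a saddle point.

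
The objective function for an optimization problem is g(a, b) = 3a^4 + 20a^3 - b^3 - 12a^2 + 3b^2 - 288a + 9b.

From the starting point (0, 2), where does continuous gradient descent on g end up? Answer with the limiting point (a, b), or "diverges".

(2, -1)

g is separable, so gradient descent decouples: a follows -∂g/∂a, b follows -∂g/∂b.
∂g/∂a = 12(a - 2)(a + 3)(a + 4); at a=0 this is -288, so a increases.
∂g/∂b = -3(b - 3)(b + 1); at b=2 this is 9, so b decreases.
a converges to its nearest critical value 2 (a local min of the a-part); b converges to -1. The iterate converges to (2, -1).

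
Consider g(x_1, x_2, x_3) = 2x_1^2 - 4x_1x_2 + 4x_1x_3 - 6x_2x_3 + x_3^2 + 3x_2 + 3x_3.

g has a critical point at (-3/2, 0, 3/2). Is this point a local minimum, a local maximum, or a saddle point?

saddle point

The Hessian is constant: H = [[4, -4, 4], [-4, 0, -6], [4, -6, 2]].
Leading principal minors: Δ₁ = 4, Δ₂ = -16, Δ₃ = 16.
The minors fit neither the all-positive nor the alternating-sign pattern, so H is indefinite: a saddle point.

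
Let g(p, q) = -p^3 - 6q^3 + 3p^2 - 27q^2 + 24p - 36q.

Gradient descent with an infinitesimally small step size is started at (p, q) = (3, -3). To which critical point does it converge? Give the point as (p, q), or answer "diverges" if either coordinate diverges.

(-2, -2)

g is separable, so gradient descent decouples: p follows -∂g/∂p, q follows -∂g/∂q.
∂g/∂p = -3(p - 4)(p + 2); at p=3 this is 15, so p decreases.
∂g/∂q = -18(q + 1)(q + 2); at q=-3 this is -36, so q increases.
p converges to its nearest critical value -2 (a local min of the p-part); q converges to -2. The iterate converges to (-2, -2).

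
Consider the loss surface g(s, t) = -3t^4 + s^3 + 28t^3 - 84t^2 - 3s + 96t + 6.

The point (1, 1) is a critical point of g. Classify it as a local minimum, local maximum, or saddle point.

The mixed partial ∂²g/∂s∂t is 0, so the Hessian at any point is diag(g_ss, g_tt) = diag(6s, 12(-3t^2 + 14t - 14)).
At (1, 1): H = diag(6, -36).
The eigenvalues have opposite signs, so H is indefinite: a saddle point.

saddle point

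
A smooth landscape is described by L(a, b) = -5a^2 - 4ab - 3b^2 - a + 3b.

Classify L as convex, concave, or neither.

L is quadratic, so its Hessian is the constant matrix H = [[-10, -4], [-4, -6]].
det(H) = 44, tr(H) = -16.
det(H) > 0 and tr(H) < 0, so H is negative definite everywhere: concave.

concave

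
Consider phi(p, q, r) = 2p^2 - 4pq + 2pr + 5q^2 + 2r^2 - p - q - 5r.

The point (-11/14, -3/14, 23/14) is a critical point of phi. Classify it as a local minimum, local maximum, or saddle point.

local minimum

The Hessian is constant: H = [[4, -4, 2], [-4, 10, 0], [2, 0, 4]].
Leading principal minors: Δ₁ = 4, Δ₂ = 24, Δ₃ = 56.
All leading minors are positive, so H is positive definite: a local minimum.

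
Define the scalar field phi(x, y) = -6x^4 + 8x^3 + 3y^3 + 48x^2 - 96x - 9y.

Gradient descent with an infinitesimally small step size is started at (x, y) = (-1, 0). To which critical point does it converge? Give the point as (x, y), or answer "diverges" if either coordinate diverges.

(1, 1)

phi is separable, so gradient descent decouples: x follows -∂phi/∂x, y follows -∂phi/∂y.
∂phi/∂x = -24(x - 2)(x - 1)(x + 2); at x=-1 this is -144, so x increases.
∂phi/∂y = 9(y - 1)(y + 1); at y=0 this is -9, so y increases.
x converges to its nearest critical value 1 (a local min of the x-part); y converges to 1. The iterate converges to (1, 1).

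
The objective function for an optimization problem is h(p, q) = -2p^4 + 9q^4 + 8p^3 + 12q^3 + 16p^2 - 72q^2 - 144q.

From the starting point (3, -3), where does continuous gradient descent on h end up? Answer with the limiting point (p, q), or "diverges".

(0, -2)

h is separable, so gradient descent decouples: p follows -∂h/∂p, q follows -∂h/∂q.
∂h/∂p = -8p(p - 4)(p + 1); at p=3 this is 96, so p decreases.
∂h/∂q = 36(q - 2)(q + 1)(q + 2); at q=-3 this is -360, so q increases.
p converges to its nearest critical value 0 (a local min of the p-part); q converges to -2. The iterate converges to (0, -2).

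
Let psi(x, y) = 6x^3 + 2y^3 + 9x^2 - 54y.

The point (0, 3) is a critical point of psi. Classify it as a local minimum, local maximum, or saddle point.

local minimum

The mixed partial ∂²psi/∂x∂y is 0, so the Hessian at any point is diag(psi_xx, psi_yy) = diag(18(2x + 1), 12y).
At (0, 3): H = diag(18, 36).
Both eigenvalues are positive, so H is positive definite: a local minimum.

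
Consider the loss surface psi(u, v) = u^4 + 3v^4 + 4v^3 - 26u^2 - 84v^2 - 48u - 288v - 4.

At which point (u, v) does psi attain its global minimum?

(4, 4)

psi(u,v) separates as P(u) + Q(v) − 4, so its minimum is min P + min Q − 4.
P'(u) = 4(u - 4)(u + 1)(u + 3) vanishes at u ∈ {-3, -1, 4}; Q'(v) = 12(v - 4)(v + 2)(v + 3) vanishes at v ∈ {-3, -2, 4}.
Local minima of P (where P''>0): P(-3)=-9, P(4)=-352. Local minima of Q: Q(-3)=243, Q(4)=-1472.
So the global minimum of psi is P(4) + Q(4) − 4 = -352 − 1472 − 4 = -1828, attained at (4, 4).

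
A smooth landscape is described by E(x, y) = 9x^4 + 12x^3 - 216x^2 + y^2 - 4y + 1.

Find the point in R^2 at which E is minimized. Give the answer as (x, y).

E(x,y) separates as P(x) + Q(y) + 1, so its minimum is min P + min Q + 1.
P'(x) = 36x(x - 3)(x + 4) vanishes at x ∈ {-4, 0, 3}; Q'(y) = 2y - 4 vanishes at y ∈ {2}.
Local minima of P (where P''>0): P(-4)=-1920, P(3)=-891. Local minima of Q: Q(2)=-4.
So the global minimum of E is P(-4) + Q(2) + 1 = -1920 − 4 + 1 = -1923, attained at (-4, 2).

(-4, 2)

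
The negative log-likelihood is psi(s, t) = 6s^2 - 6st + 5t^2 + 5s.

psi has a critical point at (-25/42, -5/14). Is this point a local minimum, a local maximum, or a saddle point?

The Hessian of psi is constant: H = [[12, -6], [-6, 10]].
det(H) = 12·10 − (-6)² = 84.
det(H) > 0 and tr(H) = 22 > 0, so H is positive definite and the point is a local minimum.

local minimum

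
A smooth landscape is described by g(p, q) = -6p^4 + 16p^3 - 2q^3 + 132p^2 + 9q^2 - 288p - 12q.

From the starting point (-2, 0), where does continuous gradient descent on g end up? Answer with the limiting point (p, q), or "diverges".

g is separable, so gradient descent decouples: p follows -∂g/∂p, q follows -∂g/∂q.
∂g/∂p = -24(p - 4)(p - 1)(p + 3); at p=-2 this is -432, so p increases.
∂g/∂q = -6(q - 2)(q - 1); at q=0 this is -12, so q increases.
p converges to its nearest critical value 1 (a local min of the p-part); q converges to 1. The iterate converges to (1, 1).

(1, 1)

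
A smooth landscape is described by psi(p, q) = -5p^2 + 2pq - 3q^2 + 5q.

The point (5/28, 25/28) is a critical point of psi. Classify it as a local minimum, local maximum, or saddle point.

The Hessian of psi is constant: H = [[-10, 2], [2, -6]].
det(H) = (-10)·(-6) − 2² = 56.
det(H) > 0 and tr(H) = -16 < 0, so H is negative definite and the point is a local maximum.

local maximum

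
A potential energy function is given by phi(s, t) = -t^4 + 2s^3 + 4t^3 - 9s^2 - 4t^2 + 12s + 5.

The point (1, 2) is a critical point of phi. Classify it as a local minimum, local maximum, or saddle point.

The mixed partial ∂²phi/∂s∂t is 0, so the Hessian at any point is diag(phi_ss, phi_tt) = diag(6(2s - 3), 4(-3t^2 + 6t - 2)).
At (1, 2): H = diag(-6, -8).
Both eigenvalues are negative, so H is negative definite: a local maximum.

local maximum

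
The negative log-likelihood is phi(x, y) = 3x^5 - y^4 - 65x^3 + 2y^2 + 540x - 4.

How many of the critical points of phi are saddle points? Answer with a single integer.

6

phi separates as a function of x plus a function of y, so ∇phi=0 decouples.
∂phi/∂x = 15(x - 3)(x - 2)(x + 2)(x + 3) = 0 at x ∈ {-3, -2, 2, 3}; ∂phi/∂y = -4y(y - 1)(y + 1) = 0 at y ∈ {-1, 0, 1}.
The Hessian is diagonal: diag(phi_xx, phi_yy). Second derivatives: phi_xx(-3)=-450, phi_xx(-2)=300, phi_xx(2)=-300, phi_xx(3)=450; phi_yy(-1)=-8, phi_yy(0)=4, phi_yy(1)=-8.
Saddle points occur where the two diagonal entries have opposite signs: (-3, 0), (-2, -1), (-2, 1), (2, 0), (3, -1), (3, 1). Count: 6.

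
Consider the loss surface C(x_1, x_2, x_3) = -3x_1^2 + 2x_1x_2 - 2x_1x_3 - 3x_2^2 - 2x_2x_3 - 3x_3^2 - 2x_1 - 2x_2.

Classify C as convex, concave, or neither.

concave

C is quadratic, so its Hessian is the constant matrix H = [[-6, 2, -2], [2, -6, -2], [-2, -2, -6]].
Leading principal minors: -6, 32, -128.
Signs alternate −, +, − ⇒ H ≺ 0 ⇒ concave.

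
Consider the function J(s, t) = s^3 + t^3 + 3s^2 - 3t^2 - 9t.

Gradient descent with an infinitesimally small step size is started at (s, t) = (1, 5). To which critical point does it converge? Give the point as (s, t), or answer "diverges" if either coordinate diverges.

J is separable, so gradient descent decouples: s follows -∂J/∂s, t follows -∂J/∂t.
∂J/∂s = 3s(s + 2); at s=1 this is 9, so s decreases.
∂J/∂t = 3(t - 3)(t + 1); at t=5 this is 36, so t decreases.
s converges to its nearest critical value 0 (a local min of the s-part); t converges to 3. The iterate converges to (0, 3).

(0, 3)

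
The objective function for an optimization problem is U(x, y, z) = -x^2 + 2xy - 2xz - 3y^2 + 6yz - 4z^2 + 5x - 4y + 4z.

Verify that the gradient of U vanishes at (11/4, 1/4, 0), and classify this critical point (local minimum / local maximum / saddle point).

∇U = (-2x + 2y - 2z + 5, 2x - 6y + 6z - 4, -2x + 6y - 8z + 4); substituting (11/4, 1/4, 0) gives ∇U = (0, 0, 0), so (11/4, 1/4, 0) is indeed a critical point.
The Hessian is constant: H = [[-2, 2, -2], [2, -6, 6], [-2, 6, -8]].
Leading principal minors: Δ₁ = -2, Δ₂ = 8, Δ₃ = -16.
The minors alternate sign starting negative (−, +, −), so H is negative definite: a local maximum.

local maximum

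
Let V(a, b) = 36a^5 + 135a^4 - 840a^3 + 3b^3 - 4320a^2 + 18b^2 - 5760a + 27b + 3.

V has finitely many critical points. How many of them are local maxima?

V separates as a function of a plus a function of b, so ∇V=0 decouples.
∂V/∂a = 180(a - 4)(a + 1)(a + 2)(a + 4) = 0 at a ∈ {-4, -2, -1, 4}; ∂V/∂b = 9(b + 1)(b + 3) = 0 at b ∈ {-3, -1}.
The Hessian is diagonal: diag(V_aa, V_bb). Second derivatives: V_aa(-4)=-8640, V_aa(-2)=2160, V_aa(-1)=-2700, V_aa(4)=43200; V_bb(-3)=-18, V_bb(-1)=18.
Local maxima occur where both diagonal entries negative: (-4, -3), (-1, -3). Count: 2.

2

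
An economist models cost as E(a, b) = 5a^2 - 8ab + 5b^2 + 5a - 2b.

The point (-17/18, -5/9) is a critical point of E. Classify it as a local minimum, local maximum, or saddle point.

The Hessian of E is constant: H = [[10, -8], [-8, 10]].
det(H) = 10·10 − (-8)² = 36.
det(H) > 0 and tr(H) = 20 > 0, so H is positive definite and the point is a local minimum.

local minimum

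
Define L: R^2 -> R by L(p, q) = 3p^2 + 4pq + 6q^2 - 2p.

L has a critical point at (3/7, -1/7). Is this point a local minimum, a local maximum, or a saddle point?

local minimum

The Hessian of L is constant: H = [[6, 4], [4, 12]].
det(H) = 6·12 − 4² = 56.
det(H) > 0 and tr(H) = 18 > 0, so H is positive definite and the point is a local minimum.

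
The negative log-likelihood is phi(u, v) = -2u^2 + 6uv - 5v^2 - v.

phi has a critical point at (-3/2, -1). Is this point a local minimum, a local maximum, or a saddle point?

The Hessian of phi is constant: H = [[-4, 6], [6, -10]].
det(H) = (-4)·(-10) − 6² = 4.
det(H) > 0 and tr(H) = -14 < 0, so H is negative definite and the point is a local maximum.

local maximum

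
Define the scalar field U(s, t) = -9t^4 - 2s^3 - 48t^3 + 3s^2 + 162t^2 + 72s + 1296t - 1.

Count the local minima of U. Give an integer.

U separates as a function of s plus a function of t, so ∇U=0 decouples.
∂U/∂s = -6(s - 4)(s + 3) = 0 at s ∈ {-3, 4}; ∂U/∂t = -36(t - 3)(t + 3)(t + 4) = 0 at t ∈ {-4, -3, 3}.
The Hessian is diagonal: diag(U_ss, U_tt). Second derivatives: U_ss(-3)=42, U_ss(4)=-42; U_tt(-4)=-252, U_tt(-3)=216, U_tt(3)=-1512.
Local minima occur where both diagonal entries positive: (-3, -3). Count: 1.

1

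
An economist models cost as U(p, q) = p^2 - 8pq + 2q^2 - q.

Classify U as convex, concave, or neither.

U is quadratic, so its Hessian is the constant matrix H = [[2, -8], [-8, 4]].
det(H) = -56, tr(H) = 6.
det(H) < 0, so H is indefinite: neither convex nor concave.

neither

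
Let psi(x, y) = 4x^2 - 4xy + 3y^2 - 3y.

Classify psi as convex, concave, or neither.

convex

psi is quadratic, so its Hessian is the constant matrix H = [[8, -4], [-4, 6]].
det(H) = 32, tr(H) = 14.
det(H) > 0 and tr(H) > 0, so H is positive definite everywhere: convex.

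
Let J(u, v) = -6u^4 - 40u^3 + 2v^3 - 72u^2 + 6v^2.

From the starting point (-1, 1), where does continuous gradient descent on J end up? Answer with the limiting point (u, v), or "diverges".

(-2, 0)

J is separable, so gradient descent decouples: u follows -∂J/∂u, v follows -∂J/∂v.
∂J/∂u = -24u(u + 2)(u + 3); at u=-1 this is 48, so u decreases.
∂J/∂v = 6v(v + 2); at v=1 this is 18, so v decreases.
u converges to its nearest critical value -2 (a local min of the u-part); v converges to 0. The iterate converges to (-2, 0).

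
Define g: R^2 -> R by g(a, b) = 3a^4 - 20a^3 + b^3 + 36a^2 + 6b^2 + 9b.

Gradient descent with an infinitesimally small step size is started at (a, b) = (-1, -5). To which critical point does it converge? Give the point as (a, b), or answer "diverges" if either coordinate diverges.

diverges

g is separable, so gradient descent decouples: a follows -∂g/∂a, b follows -∂g/∂b.
∂g/∂a = 12a(a - 3)(a - 2); at a=-1 this is -144, so a increases.
∂g/∂b = 3(b + 1)(b + 3); at b=-5 this is 24, so b decreases.
The b-coordinate has no critical point in that direction and runs off to infinity.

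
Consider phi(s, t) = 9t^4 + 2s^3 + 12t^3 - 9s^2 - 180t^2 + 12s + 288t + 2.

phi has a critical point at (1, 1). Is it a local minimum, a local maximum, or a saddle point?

local maximum

The mixed partial ∂²phi/∂s∂t is 0, so the Hessian at any point is diag(phi_ss, phi_tt) = diag(6(2s - 3), 36(3t^2 + 2t - 10)).
At (1, 1): H = diag(-6, -180).
Both eigenvalues are negative, so H is negative definite: a local maximum.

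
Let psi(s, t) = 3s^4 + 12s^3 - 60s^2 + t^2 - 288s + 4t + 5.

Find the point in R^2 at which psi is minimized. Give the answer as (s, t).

(3, -2)

psi(s,t) separates as P(s) + Q(t) + 5, so its minimum is min P + min Q + 5.
P'(s) = 12(s - 3)(s + 2)(s + 4) vanishes at s ∈ {-4, -2, 3}; Q'(t) = 2(t + 2) vanishes at t ∈ {-2}.
Local minima of P (where P''>0): P(-4)=192, P(3)=-837. Local minima of Q: Q(-2)=-4.
So the global minimum of psi is P(3) + Q(-2) + 5 = -837 − 4 + 5 = -836, attained at (3, -2).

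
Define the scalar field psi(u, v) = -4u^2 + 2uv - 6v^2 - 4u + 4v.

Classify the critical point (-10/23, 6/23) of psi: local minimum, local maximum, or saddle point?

local maximum

The Hessian of psi is constant: H = [[-8, 2], [2, -12]].
det(H) = (-8)·(-12) − 2² = 92.
det(H) > 0 and tr(H) = -20 < 0, so H is negative definite and the point is a local maximum.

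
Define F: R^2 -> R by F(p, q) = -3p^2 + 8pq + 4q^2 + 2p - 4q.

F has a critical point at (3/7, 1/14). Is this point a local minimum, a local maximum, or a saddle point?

saddle point

The Hessian of F is constant: H = [[-6, 8], [8, 8]].
det(H) = (-6)·8 − 8² = -112.
Since det(H) < 0, H is indefinite and the critical point is a saddle point.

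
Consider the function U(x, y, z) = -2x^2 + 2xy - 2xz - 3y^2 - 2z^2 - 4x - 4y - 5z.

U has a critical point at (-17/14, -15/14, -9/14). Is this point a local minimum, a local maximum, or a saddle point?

The Hessian is constant: H = [[-4, 2, -2], [2, -6, 0], [-2, 0, -4]].
Leading principal minors: Δ₁ = -4, Δ₂ = 20, Δ₃ = -56.
The minors alternate sign starting negative (−, +, −), so H is negative definite: a local maximum.

local maximum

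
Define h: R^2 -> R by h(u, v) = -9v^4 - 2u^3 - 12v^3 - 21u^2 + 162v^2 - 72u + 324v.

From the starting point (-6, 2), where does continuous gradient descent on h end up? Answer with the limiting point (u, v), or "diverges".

h is separable, so gradient descent decouples: u follows -∂h/∂u, v follows -∂h/∂v.
∂h/∂u = -6(u + 3)(u + 4); at u=-6 this is -36, so u increases.
∂h/∂v = -36(v - 3)(v + 1)(v + 3); at v=2 this is 540, so v decreases.
u converges to its nearest critical value -4 (a local min of the u-part); v converges to -1. The iterate converges to (-4, -1).

(-4, -1)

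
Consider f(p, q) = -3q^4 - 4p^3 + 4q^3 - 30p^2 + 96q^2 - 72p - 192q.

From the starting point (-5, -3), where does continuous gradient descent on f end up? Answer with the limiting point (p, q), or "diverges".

(-3, 1)

f is separable, so gradient descent decouples: p follows -∂f/∂p, q follows -∂f/∂q.
∂f/∂p = -12(p + 2)(p + 3); at p=-5 this is -72, so p increases.
∂f/∂q = -12(q - 4)(q - 1)(q + 4); at q=-3 this is -336, so q increases.
p converges to its nearest critical value -3 (a local min of the p-part); q converges to 1. The iterate converges to (-3, 1).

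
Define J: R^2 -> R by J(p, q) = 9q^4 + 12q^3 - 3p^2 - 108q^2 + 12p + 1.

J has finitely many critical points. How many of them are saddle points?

J separates as a function of p plus a function of q, so ∇J=0 decouples.
∂J/∂p = -6(p - 2) = 0 at p ∈ {2}; ∂J/∂q = 36q(q - 2)(q + 3) = 0 at q ∈ {-3, 0, 2}.
The Hessian is diagonal: diag(J_pp, J_qq). Second derivatives: J_pp(2)=-6; J_qq(-3)=540, J_qq(0)=-216, J_qq(2)=360.
Saddle points occur where the two diagonal entries have opposite signs: (2, -3), (2, 2). Count: 2.

2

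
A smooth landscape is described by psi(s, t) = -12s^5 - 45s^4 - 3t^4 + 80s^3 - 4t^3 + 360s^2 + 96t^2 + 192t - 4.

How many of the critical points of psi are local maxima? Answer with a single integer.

psi separates as a function of s plus a function of t, so ∇psi=0 decouples.
∂psi/∂s = -60s(s - 2)(s + 2)(s + 3) = 0 at s ∈ {-3, -2, 0, 2}; ∂psi/∂t = -12(t - 4)(t + 1)(t + 4) = 0 at t ∈ {-4, -1, 4}.
The Hessian is diagonal: diag(psi_ss, psi_tt). Second derivatives: psi_ss(-3)=900, psi_ss(-2)=-480, psi_ss(0)=720, psi_ss(2)=-2400; psi_tt(-4)=-288, psi_tt(-1)=180, psi_tt(4)=-480.
Local maxima occur where both diagonal entries negative: (-2, -4), (-2, 4), (2, -4), (2, 4). Count: 4.

4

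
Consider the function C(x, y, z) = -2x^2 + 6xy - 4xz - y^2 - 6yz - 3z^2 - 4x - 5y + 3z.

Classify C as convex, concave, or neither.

neither

C is quadratic, so its Hessian is the constant matrix H = [[-4, 6, -4], [6, -2, -6], [-4, -6, -6]].
Leading principal minors: -4, -28, 632.
Neither pattern holds ⇒ H is indefinite ⇒ neither convex nor concave.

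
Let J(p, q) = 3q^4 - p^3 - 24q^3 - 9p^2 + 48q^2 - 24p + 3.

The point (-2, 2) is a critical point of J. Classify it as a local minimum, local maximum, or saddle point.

The mixed partial ∂²J/∂p∂q is 0, so the Hessian at any point is diag(J_pp, J_qq) = diag(-6(p + 3), 12(3q^2 - 12q + 8)).
At (-2, 2): H = diag(-6, -48).
Both eigenvalues are negative, so H is negative definite: a local maximum.

local maximum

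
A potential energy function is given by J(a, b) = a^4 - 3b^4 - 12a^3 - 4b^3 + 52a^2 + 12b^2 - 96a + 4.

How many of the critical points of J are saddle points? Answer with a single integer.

J separates as a function of a plus a function of b, so ∇J=0 decouples.
∂J/∂a = 4(a - 4)(a - 3)(a - 2) = 0 at a ∈ {2, 3, 4}; ∂J/∂b = -12b(b - 1)(b + 2) = 0 at b ∈ {-2, 0, 1}.
The Hessian is diagonal: diag(J_aa, J_bb). Second derivatives: J_aa(2)=8, J_aa(3)=-4, J_aa(4)=8; J_bb(-2)=-72, J_bb(0)=24, J_bb(1)=-36.
Saddle points occur where the two diagonal entries have opposite signs: (2, -2), (2, 1), (3, 0), (4, -2), (4, 1). Count: 5.

5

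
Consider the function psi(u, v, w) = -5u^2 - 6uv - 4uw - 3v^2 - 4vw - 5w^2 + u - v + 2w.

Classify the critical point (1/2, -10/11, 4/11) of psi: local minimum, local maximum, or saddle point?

The Hessian is constant: H = [[-10, -6, -4], [-6, -6, -4], [-4, -4, -10]].
Leading principal minors: Δ₁ = -10, Δ₂ = 24, Δ₃ = -176.
The minors alternate sign starting negative (−, +, −), so H is negative definite: a local maximum.

local maximum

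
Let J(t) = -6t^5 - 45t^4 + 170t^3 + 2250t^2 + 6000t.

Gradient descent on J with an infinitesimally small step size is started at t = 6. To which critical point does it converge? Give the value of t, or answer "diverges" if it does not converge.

diverges

J'(t) = -30(t - 5)(t + 2)(t + 4)(t + 5), so J'(6) = -26400.
Gradient descent moves in the -J' direction, i.e. t is increasing.
There is no critical point above t=6, and J' keeps the same sign, so the iterate runs off to +∞.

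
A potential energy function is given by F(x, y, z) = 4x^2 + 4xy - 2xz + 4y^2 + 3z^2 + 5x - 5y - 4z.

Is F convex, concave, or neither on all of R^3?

convex

F is quadratic, so its Hessian is the constant matrix H = [[8, 4, -2], [4, 8, 0], [-2, 0, 6]].
Leading principal minors: 8, 48, 256.
All positive ⇒ H ≻ 0 ⇒ convex.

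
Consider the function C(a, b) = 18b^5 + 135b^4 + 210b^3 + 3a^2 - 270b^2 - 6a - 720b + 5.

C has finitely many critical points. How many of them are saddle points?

C separates as a function of a plus a function of b, so ∇C=0 decouples.
∂C/∂a = 6(a - 1) = 0 at a ∈ {1}; ∂C/∂b = 90(b - 1)(b + 1)(b + 2)(b + 4) = 0 at b ∈ {-4, -2, -1, 1}.
The Hessian is diagonal: diag(C_aa, C_bb). Second derivatives: C_aa(1)=6; C_bb(-4)=-2700, C_bb(-2)=540, C_bb(-1)=-540, C_bb(1)=2700.
Saddle points occur where the two diagonal entries have opposite signs: (1, -4), (1, -1). Count: 2.

2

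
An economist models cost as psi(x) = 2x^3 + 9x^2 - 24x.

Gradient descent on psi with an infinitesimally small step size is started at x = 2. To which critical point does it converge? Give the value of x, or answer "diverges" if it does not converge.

1

psi'(x) = 6(x - 1)(x + 4), so psi'(2) = 36.
Gradient descent moves in the -psi' direction, i.e. x is decreasing.
The nearest critical point in that direction is x = 1, where psi'' = 30 > 0 (a local minimum). The iterate converges there.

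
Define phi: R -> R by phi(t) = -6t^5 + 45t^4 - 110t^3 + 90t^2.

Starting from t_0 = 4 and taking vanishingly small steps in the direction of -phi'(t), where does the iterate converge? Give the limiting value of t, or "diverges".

diverges

phi'(t) = -30t(t - 3)(t - 2)(t - 1), so phi'(4) = -720.
Gradient descent moves in the -phi' direction, i.e. t is increasing.
There is no critical point above t=4, and phi' keeps the same sign, so the iterate runs off to +∞.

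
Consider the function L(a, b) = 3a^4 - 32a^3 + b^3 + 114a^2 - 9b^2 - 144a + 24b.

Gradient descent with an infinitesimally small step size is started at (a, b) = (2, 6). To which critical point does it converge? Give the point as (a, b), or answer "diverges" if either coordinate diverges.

(1, 4)

L is separable, so gradient descent decouples: a follows -∂L/∂a, b follows -∂L/∂b.
∂L/∂a = 12(a - 4)(a - 3)(a - 1); at a=2 this is 24, so a decreases.
∂L/∂b = 3(b - 4)(b - 2); at b=6 this is 24, so b decreases.
a converges to its nearest critical value 1 (a local min of the a-part); b converges to 4. The iterate converges to (1, 4).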